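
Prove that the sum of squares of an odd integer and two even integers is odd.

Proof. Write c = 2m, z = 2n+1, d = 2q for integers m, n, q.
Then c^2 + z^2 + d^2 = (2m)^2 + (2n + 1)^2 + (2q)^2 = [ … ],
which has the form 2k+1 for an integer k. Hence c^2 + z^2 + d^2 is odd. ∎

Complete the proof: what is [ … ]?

2(2m^2 + 2n^2 + 2n + 2q^2) + 1

Expanding: (2m)^2 + (2n + 1)^2 + (2q)^2 = 4m^2 + 4n^2 + 4n + 4q^2 + 1.
Every term except the constant is even, so this is 2(2m^2 + 2n^2 + 2n + 2q^2) + 1,
and 2m^2 + 2n^2 + 2n + 2q^2 ∈ ℤ gives the required form.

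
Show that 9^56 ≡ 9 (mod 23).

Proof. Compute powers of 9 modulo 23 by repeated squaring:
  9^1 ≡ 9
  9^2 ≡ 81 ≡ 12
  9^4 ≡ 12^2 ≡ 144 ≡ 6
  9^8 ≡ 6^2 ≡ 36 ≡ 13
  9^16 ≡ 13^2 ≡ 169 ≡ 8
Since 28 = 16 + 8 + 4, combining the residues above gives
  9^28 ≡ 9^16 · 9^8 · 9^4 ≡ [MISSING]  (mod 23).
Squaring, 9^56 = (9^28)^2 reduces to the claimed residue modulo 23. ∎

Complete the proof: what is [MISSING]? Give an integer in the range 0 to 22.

9^16 · 9^8 · 9^4 ≡ 8 · 13 · 6 = 624.
624 mod 23 = 3, so 9^28 ≡ 3 (mod 23).

3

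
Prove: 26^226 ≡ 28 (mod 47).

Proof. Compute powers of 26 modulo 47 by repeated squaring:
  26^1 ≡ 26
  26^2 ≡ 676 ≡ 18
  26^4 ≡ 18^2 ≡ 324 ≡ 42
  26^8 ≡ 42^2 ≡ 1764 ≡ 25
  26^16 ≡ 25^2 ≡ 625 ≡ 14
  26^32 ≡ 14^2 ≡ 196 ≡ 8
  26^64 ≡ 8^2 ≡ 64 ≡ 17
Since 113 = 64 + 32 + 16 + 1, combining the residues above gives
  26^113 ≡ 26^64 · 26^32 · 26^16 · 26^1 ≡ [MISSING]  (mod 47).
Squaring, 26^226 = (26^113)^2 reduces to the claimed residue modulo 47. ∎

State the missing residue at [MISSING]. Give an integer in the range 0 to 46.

13

Multiply the listed residues: 17 · 8 · 14 · 26 = 136 → 1904 → 49504.
Reducing modulo 47: 49504 = 1053·47 + 13, so 26^113 ≡ 13.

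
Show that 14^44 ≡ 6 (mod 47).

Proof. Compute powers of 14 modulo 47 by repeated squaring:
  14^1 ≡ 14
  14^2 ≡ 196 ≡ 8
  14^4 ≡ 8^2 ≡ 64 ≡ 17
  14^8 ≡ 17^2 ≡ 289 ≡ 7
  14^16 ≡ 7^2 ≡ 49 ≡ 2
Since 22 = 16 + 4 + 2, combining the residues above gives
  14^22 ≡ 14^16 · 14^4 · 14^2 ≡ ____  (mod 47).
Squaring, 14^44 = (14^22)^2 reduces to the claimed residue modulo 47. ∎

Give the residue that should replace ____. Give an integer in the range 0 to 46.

37

14^16 · 14^4 · 14^2 ≡ 2 · 17 · 8 = 272.
272 mod 47 = 37, so 14^22 ≡ 37 (mod 47).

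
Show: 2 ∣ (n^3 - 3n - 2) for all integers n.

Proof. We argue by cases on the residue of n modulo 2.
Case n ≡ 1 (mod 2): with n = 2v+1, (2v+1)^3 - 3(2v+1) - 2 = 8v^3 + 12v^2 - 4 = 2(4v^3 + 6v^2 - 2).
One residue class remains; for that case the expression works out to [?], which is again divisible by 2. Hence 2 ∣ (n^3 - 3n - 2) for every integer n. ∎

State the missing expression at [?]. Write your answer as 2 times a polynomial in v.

2(4v^3 - 3v - 1)

The residues treated are {1}, so the missing case is n ≡ 0 (mod 2); write n = 2v.
Then (2v)^3 - 3(2v) - 2 = 8v^3 - 6v - 2 = 2(4v^3 - 3v - 1).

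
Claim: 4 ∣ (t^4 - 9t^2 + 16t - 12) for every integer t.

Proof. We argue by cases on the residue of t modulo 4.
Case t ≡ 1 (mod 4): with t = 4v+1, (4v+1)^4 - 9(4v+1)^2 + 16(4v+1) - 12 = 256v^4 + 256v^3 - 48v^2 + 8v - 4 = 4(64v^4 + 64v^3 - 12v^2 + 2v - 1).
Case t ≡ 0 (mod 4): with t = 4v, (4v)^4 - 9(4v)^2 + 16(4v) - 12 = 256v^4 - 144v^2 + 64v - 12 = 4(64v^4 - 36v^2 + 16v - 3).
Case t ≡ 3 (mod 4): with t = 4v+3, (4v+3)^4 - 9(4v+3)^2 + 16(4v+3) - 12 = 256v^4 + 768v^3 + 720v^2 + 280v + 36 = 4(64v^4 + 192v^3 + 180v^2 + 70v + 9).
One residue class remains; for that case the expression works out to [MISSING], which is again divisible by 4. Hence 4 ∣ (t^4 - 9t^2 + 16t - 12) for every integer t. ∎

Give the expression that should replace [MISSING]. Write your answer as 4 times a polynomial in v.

4(64v^4 + 128v^3 + 60v^2 + 12v)

The residues treated are {1, 0, 3}, so the missing case is t ≡ 2 (mod 4); write t = 4v+2.
Then (4v+2)^4 - 9(4v+2)^2 + 16(4v+2) - 12 = 256v^4 + 512v^3 + 240v^2 + 48v = 4(64v^4 + 128v^3 + 60v^2 + 12v).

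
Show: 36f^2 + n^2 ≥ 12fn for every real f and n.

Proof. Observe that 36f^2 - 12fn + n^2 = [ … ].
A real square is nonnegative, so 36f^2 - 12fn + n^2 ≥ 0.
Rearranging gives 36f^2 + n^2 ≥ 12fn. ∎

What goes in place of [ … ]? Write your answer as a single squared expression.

(6f - n)^2

The leading and trailing coefficients are 6^2 and 1^2, and 12 = 2·6·1, so the trinomial is (6f - n)^2.
Hence 36f^2 - 12fn + n^2 ≥ 0.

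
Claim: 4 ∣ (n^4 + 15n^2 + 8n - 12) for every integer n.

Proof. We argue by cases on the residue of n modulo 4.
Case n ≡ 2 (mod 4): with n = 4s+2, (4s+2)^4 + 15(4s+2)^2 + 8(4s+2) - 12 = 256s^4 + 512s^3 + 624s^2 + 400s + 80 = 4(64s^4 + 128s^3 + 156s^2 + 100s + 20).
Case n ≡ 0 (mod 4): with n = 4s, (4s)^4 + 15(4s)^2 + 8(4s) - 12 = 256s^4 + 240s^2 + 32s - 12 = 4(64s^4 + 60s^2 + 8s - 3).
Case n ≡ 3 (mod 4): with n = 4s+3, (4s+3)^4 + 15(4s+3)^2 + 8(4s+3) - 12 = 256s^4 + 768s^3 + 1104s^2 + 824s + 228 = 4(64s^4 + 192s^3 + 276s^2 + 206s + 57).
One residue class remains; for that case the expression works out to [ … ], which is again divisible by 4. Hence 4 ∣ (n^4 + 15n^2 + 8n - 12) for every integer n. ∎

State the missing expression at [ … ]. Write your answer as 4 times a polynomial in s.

The residues treated are {2, 0, 3}, so the missing case is n ≡ 1 (mod 4); write n = 4s+1.
Then (4s+1)^4 + 15(4s+1)^2 + 8(4s+1) - 12 = 256s^4 + 256s^3 + 336s^2 + 168s + 12 = 4(64s^4 + 64s^3 + 84s^2 + 42s + 3).

4(64s^4 + 64s^3 + 84s^2 + 42s + 3)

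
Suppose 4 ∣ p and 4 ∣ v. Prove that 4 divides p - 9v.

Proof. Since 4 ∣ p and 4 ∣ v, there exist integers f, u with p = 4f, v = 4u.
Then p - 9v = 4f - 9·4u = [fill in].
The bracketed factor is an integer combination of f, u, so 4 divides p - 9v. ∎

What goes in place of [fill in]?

4(f - 9u)

Pull the common 4 out of every term: 4f - 9·4u = 4(f - 9u).
f - 9u is an integer, which exhibits the divisibility.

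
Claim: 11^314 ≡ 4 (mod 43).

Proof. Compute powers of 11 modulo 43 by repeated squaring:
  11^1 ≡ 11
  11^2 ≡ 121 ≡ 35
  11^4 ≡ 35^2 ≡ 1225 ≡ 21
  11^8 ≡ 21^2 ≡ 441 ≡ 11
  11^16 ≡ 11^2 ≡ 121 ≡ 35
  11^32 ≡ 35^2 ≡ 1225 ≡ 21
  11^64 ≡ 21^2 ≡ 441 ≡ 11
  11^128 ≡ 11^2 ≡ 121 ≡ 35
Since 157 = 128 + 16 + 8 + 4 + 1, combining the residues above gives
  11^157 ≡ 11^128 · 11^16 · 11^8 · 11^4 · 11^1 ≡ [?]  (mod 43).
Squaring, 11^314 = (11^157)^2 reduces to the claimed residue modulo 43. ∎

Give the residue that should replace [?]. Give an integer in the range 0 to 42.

11^128 · 11^16 · 11^8 · 11^4 · 11^1 ≡ 35 · 35 · 11 · 21 · 11 = 3112725.
3112725 mod 43 = 41, so 11^157 ≡ 41 (mod 43).

41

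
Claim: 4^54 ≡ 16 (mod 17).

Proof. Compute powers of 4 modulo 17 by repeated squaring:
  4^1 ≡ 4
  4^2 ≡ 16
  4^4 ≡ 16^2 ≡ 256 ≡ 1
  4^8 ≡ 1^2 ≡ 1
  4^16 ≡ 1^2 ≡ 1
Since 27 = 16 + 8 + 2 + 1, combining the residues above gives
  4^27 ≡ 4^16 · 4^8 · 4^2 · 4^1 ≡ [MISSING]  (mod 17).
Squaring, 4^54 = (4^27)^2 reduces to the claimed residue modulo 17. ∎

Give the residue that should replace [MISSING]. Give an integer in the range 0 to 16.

13

4^16 · 4^8 · 4^2 · 4^1 ≡ 1 · 1 · 16 · 4 = 64.
64 mod 17 = 13, so 4^27 ≡ 13 (mod 17).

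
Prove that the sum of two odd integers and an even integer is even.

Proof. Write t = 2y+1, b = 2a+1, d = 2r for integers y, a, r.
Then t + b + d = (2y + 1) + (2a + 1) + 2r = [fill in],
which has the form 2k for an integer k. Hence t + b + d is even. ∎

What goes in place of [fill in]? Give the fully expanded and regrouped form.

2(a + r + y + 1)

Expanding: (2y + 1) + (2a + 1) + 2r = 2a + 2r + 2y + 2.
Every term is even; pulling out the factor of 2 gives 2(a + r + y + 1).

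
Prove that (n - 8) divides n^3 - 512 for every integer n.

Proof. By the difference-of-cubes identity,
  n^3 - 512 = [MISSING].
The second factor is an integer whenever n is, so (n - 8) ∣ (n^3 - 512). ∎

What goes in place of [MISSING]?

a^3 - b^3 = (a - b)(a^2 + ab + b^2). With a = n, b = 8:
n^3 - 512 = (n - 8)(n^2 + 8n + 64).

(n - 8)(n^2 + 8n + 64)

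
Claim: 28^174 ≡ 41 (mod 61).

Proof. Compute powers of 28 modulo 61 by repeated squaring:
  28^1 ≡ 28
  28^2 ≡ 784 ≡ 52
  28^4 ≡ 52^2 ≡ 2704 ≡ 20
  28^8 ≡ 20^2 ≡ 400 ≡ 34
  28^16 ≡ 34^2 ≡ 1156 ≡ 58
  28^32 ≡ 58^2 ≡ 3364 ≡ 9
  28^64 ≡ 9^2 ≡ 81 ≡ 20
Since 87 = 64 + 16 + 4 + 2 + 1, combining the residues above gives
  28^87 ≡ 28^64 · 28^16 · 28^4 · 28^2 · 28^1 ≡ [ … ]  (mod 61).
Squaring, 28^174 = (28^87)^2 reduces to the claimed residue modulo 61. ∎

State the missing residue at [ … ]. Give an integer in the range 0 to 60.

Multiply the listed residues: 20 · 58 · 20 · 52 · 28 = 1160 → 23200 → 1206400 → 33779200.
Reducing modulo 61: 33779200 = 553757·61 + 23, so 28^87 ≡ 23.

23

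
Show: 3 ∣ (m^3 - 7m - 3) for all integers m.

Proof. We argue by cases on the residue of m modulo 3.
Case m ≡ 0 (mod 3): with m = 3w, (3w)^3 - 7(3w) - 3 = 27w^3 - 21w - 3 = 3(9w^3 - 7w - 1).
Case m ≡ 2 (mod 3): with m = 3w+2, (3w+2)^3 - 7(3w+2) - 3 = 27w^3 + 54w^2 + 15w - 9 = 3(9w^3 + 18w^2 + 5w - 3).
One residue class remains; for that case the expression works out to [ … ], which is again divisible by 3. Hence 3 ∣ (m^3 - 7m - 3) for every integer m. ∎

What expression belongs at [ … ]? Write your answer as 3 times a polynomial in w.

3(9w^3 + 9w^2 - 4w - 3)

The residues treated are {0, 2}, so the missing case is m ≡ 1 (mod 3); write m = 3w+1.
Then (3w+1)^3 - 7(3w+1) - 3 = 27w^3 + 27w^2 - 12w - 9 = 3(9w^3 + 9w^2 - 4w - 3).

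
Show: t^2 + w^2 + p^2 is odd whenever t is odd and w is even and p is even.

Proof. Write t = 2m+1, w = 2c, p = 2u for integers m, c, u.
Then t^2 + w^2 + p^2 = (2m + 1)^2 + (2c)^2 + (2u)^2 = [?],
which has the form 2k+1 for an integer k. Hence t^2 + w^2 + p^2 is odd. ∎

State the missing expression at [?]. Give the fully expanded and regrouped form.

Expanding: (2m + 1)^2 + (2c)^2 + (2u)^2 = 4c^2 + 4m^2 + 4m + 4u^2 + 1.
Every term except the constant is even, so this is 2(2c^2 + 2m^2 + 2m + 2u^2) + 1,
and 2c^2 + 2m^2 + 2m + 2u^2 ∈ ℤ gives the required form.

2(2c^2 + 2m^2 + 2m + 2u^2) + 1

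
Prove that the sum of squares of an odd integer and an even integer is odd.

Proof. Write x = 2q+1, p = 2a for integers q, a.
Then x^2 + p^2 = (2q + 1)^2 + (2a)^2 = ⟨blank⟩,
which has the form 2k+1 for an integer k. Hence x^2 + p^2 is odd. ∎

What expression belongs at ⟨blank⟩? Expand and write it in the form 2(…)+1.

Expanding: (2q + 1)^2 + (2a)^2 = 4a^2 + 4q^2 + 4q + 1.
Every term except the constant is even, so this is 2(2a^2 + 2q^2 + 2q) + 1,
and 2a^2 + 2q^2 + 2q ∈ ℤ gives the required form.

2(2a^2 + 2q^2 + 2q) + 1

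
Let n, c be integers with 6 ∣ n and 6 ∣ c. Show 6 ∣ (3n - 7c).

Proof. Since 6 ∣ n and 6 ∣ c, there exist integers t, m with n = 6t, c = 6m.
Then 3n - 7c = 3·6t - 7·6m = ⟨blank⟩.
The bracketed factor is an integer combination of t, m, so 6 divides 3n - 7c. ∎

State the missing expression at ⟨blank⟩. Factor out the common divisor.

Each term has a factor of 6: 3·6t - 7·6m = 6·(-7m + 3t).
Since -7m + 3t is an integer, 6 ∣ (3n - 7c).

6(-7m + 3t)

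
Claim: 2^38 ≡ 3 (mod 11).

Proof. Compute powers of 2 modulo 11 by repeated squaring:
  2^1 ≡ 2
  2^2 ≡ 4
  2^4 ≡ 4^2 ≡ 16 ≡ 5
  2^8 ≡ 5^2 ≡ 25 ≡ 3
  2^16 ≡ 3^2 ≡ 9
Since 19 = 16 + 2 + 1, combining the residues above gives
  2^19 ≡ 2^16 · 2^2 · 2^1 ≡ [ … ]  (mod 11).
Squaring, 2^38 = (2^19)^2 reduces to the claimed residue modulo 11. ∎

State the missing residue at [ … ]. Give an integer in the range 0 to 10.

2^16 · 2^2 · 2^1 ≡ 9 · 4 · 2 = 72.
72 mod 11 = 6, so 2^19 ≡ 6 (mod 11).

6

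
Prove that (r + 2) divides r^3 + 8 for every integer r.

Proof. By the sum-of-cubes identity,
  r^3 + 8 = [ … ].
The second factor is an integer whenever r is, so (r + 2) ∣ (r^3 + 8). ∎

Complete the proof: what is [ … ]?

(r + 2)(r^2 - 2r + 4)

a^3 + b^3 = (a + b)(a^2 - ab + b^2). With a = r, b = 2:
r^3 + 8 = (r + 2)(r^2 - 2r + 4).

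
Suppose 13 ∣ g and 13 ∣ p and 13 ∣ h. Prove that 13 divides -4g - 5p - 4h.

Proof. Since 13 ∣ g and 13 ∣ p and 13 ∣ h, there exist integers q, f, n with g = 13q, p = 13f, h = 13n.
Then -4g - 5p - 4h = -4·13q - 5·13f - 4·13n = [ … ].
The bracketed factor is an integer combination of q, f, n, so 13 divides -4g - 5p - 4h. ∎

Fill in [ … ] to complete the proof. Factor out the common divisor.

Each term has a factor of 13: -4·13q - 5·13f - 4·13n = 13·(-5f - 4n - 4q).
Since -5f - 4n - 4q is an integer, 13 ∣ (-4g - 5p - 4h).

13(-5f - 4n - 4q)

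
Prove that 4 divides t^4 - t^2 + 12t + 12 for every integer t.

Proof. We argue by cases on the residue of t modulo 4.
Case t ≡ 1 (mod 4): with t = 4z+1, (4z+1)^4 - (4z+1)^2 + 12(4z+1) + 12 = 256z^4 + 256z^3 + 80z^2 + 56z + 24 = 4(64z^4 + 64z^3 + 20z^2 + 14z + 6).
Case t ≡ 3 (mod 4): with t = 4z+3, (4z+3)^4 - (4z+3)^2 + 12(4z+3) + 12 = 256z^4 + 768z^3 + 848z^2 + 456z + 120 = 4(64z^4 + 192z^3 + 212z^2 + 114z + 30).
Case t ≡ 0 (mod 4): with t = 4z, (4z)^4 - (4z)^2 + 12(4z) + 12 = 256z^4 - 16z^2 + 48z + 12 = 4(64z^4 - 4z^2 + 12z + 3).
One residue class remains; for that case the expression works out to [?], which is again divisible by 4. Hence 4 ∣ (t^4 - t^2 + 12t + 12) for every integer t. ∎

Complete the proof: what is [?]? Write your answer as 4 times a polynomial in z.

Only t ≡ 2 (mod 4) is unaccounted for. Put t = 4z+2:
(4z+2)^4 - (4z+2)^2 + 12(4z+2) + 12 expands to 256z^4 + 512z^3 + 368z^2 + 160z + 48,
and factoring out 4 leaves 4(64z^4 + 128z^3 + 92z^2 + 40z + 12).

4(64z^4 + 128z^3 + 92z^2 + 40z + 12)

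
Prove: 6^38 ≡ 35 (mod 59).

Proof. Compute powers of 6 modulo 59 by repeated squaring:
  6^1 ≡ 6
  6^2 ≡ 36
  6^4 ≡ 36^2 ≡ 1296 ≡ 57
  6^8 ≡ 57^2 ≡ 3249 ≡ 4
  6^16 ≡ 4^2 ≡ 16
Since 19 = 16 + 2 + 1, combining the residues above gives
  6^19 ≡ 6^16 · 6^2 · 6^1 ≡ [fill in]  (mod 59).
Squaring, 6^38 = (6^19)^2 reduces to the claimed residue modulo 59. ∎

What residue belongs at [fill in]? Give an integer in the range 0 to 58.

34

6^16 · 6^2 · 6^1 ≡ 16 · 36 · 6 = 3456.
3456 mod 59 = 34, so 6^19 ≡ 34 (mod 59).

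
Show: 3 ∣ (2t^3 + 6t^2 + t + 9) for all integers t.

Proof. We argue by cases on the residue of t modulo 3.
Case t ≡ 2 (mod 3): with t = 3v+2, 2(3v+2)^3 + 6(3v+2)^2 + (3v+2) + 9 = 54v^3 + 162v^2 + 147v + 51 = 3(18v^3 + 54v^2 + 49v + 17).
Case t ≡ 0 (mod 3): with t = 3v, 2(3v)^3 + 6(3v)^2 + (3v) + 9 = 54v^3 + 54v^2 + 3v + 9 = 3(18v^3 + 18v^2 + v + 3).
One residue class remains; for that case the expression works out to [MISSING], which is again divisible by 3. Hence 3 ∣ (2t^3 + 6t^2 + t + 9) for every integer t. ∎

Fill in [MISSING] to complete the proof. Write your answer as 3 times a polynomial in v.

The residues treated are {2, 0}, so the missing case is t ≡ 1 (mod 3); write t = 3v+1.
Then 2(3v+1)^3 + 6(3v+1)^2 + (3v+1) + 9 = 54v^3 + 108v^2 + 57v + 18 = 3(18v^3 + 36v^2 + 19v + 6).

3(18v^3 + 36v^2 + 19v + 6)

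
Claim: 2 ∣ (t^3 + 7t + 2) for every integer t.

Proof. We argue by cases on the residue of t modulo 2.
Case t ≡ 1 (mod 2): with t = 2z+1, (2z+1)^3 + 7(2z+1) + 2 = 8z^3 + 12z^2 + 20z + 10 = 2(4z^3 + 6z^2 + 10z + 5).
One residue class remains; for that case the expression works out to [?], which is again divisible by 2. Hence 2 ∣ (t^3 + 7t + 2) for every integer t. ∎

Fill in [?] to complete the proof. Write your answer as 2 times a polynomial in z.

Only t ≡ 0 (mod 2) is unaccounted for. Put t = 2z:
(2z)^3 + 7(2z) + 2 expands to 8z^3 + 14z + 2,
and factoring out 2 leaves 2(4z^3 + 7z + 1).

2(4z^3 + 7z + 1)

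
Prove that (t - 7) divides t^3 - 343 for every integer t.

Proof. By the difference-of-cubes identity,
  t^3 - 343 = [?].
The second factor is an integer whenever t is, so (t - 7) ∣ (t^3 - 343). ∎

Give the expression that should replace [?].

(t - 7)(t^2 + 7t + 49)

Polynomial division of t^3 - 343 by t - 7 leaves remainder 0 and quotient t^2 + 7t + 49.
Hence t^3 - 343 = (t - 7)(t^2 + 7t + 49).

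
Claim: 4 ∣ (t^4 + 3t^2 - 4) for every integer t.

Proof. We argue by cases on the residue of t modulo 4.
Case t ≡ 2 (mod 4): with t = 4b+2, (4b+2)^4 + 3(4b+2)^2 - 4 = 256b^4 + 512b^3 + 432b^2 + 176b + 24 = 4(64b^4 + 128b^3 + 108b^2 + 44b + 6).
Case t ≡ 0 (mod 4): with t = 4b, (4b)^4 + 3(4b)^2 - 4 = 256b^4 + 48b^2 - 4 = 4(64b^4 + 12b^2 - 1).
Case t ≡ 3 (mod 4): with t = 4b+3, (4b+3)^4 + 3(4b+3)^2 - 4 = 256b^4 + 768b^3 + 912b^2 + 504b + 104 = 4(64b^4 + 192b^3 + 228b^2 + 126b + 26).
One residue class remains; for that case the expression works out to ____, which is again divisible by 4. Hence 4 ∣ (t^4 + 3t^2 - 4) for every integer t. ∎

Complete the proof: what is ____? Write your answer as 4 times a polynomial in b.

4(64b^4 + 64b^3 + 36b^2 + 10b)

Only t ≡ 1 (mod 4) is unaccounted for. Put t = 4b+1:
(4b+1)^4 + 3(4b+1)^2 - 4 expands to 256b^4 + 256b^3 + 144b^2 + 40b,
and factoring out 4 leaves 4(64b^4 + 64b^3 + 36b^2 + 10b).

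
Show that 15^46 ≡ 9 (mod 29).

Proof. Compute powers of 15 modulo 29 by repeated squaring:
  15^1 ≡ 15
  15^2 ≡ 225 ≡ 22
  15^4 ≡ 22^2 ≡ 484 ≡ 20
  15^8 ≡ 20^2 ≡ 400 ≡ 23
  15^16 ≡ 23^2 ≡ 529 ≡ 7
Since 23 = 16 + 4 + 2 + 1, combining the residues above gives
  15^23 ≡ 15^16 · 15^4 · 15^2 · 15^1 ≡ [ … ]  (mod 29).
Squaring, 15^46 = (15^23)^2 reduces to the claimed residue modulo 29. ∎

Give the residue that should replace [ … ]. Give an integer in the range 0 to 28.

15^16 · 15^4 · 15^2 · 15^1 ≡ 7 · 20 · 22 · 15 = 46200.
46200 mod 29 = 3, so 15^23 ≡ 3 (mod 29).

3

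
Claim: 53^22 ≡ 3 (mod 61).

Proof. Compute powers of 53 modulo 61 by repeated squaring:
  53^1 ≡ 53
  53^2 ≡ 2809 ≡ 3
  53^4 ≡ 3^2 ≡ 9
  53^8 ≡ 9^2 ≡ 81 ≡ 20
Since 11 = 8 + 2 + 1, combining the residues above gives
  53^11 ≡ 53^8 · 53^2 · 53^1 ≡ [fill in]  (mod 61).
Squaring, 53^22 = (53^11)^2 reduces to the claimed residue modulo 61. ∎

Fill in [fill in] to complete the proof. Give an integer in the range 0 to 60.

8

Multiply the listed residues: 20 · 3 · 53 = 60 → 3180.
Reducing modulo 61: 3180 = 52·61 + 8, so 53^11 ≡ 8.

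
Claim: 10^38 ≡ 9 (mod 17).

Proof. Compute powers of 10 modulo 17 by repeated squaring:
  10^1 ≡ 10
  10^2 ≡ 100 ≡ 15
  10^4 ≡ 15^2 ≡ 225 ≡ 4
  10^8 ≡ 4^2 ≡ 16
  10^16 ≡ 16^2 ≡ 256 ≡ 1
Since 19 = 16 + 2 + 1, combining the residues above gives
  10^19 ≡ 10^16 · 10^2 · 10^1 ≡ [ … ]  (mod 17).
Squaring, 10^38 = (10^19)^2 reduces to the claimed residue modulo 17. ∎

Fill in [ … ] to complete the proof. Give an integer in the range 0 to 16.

10^16 · 10^2 · 10^1 ≡ 1 · 15 · 10 = 150.
150 mod 17 = 14, so 10^19 ≡ 14 (mod 17).

14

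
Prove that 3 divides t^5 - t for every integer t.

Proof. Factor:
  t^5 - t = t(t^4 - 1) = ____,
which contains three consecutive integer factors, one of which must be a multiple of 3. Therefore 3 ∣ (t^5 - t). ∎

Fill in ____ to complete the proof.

t^4 - 1 = (t^2 - 1)(t^2 + 1), and t^2 - 1 = (t-1)(t+1).
So t(t^4 - 1) = (t - 1)t(t + 1)(t^2 + 1).

(t - 1)t(t + 1)(t^2 + 1)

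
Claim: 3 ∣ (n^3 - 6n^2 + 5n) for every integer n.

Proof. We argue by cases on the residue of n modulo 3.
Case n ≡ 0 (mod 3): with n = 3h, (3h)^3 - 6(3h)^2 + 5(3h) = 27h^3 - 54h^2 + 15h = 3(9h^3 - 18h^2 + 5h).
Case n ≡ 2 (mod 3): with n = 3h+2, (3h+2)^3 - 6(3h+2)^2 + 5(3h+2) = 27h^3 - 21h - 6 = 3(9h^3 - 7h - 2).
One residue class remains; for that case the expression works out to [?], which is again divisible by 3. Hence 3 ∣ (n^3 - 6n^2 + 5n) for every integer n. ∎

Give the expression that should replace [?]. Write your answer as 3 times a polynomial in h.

3(9h^3 - 9h^2 - 4h)

The residues treated are {0, 2}, so the missing case is n ≡ 1 (mod 3); write n = 3h+1.
Then (3h+1)^3 - 6(3h+1)^2 + 5(3h+1) = 27h^3 - 27h^2 - 12h = 3(9h^3 - 9h^2 - 4h).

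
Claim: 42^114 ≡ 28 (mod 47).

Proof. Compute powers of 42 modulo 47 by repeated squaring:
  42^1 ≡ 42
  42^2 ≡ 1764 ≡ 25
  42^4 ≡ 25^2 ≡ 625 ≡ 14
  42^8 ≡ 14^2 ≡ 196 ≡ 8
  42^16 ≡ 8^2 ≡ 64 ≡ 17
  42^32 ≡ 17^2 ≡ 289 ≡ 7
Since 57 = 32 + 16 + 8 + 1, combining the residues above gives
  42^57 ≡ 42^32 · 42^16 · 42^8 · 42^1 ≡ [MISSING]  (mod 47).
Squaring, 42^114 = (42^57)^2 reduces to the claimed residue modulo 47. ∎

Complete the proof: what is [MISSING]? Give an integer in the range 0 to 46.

Multiply the listed residues: 7 · 17 · 8 · 42 = 119 → 952 → 39984.
Reducing modulo 47: 39984 = 850·47 + 34, so 42^57 ≡ 34.

34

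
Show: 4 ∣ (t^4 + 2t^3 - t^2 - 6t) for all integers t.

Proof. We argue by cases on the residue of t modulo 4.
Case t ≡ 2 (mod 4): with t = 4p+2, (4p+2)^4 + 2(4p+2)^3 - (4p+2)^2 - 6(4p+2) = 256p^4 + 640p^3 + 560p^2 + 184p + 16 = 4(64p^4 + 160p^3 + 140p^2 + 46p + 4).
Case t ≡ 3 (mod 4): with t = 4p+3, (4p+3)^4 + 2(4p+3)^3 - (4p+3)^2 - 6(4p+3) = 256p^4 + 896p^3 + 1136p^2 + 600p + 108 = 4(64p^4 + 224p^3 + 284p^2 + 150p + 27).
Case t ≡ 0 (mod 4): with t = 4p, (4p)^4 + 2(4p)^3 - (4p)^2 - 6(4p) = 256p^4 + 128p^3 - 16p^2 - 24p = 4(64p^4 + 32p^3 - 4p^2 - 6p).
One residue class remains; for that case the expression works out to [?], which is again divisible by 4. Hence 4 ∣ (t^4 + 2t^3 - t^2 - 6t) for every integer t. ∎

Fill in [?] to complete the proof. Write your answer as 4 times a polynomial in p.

4(64p^4 + 96p^3 + 44p^2 + 2p - 1)

The residues treated are {2, 3, 0}, so the missing case is t ≡ 1 (mod 4); write t = 4p+1.
Then (4p+1)^4 + 2(4p+1)^3 - (4p+1)^2 - 6(4p+1) = 256p^4 + 384p^3 + 176p^2 + 8p - 4 = 4(64p^4 + 96p^3 + 44p^2 + 2p - 1).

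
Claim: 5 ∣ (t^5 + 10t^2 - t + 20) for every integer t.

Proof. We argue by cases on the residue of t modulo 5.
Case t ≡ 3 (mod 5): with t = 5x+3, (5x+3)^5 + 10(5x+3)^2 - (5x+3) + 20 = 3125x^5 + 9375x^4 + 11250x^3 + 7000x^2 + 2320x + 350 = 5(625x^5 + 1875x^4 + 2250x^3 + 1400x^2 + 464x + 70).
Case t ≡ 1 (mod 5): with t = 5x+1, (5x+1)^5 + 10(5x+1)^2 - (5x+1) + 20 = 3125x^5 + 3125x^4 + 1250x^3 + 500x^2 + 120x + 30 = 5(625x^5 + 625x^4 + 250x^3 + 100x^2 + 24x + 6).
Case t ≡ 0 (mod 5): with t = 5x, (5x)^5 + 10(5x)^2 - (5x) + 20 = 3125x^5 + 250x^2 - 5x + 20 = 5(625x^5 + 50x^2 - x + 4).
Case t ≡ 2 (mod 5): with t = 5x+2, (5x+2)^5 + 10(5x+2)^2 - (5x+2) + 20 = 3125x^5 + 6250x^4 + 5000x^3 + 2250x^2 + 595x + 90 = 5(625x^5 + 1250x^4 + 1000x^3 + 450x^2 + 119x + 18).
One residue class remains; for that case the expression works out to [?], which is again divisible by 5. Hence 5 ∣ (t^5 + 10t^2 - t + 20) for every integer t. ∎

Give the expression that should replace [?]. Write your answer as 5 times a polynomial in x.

Only t ≡ 4 (mod 5) is unaccounted for. Put t = 5x+4:
(5x+4)^5 + 10(5x+4)^2 - (5x+4) + 20 expands to 3125x^5 + 12500x^4 + 20000x^3 + 16250x^2 + 6795x + 1200,
and factoring out 5 leaves 5(625x^5 + 2500x^4 + 4000x^3 + 3250x^2 + 1359x + 240).

5(625x^5 + 2500x^4 + 4000x^3 + 3250x^2 + 1359x + 240)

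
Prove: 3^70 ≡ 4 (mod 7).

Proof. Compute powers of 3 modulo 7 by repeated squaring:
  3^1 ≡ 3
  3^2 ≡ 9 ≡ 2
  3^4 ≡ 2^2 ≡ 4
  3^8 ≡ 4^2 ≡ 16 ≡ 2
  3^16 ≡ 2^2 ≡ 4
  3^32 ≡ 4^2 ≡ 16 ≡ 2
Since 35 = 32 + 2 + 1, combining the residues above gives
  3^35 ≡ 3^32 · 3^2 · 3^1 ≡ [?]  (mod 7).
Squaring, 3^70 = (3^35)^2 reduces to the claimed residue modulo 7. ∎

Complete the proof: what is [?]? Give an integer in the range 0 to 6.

5

Multiply the listed residues: 2 · 2 · 3 = 4 → 12.
Reducing modulo 7: 12 = 1·7 + 5, so 3^35 ≡ 5.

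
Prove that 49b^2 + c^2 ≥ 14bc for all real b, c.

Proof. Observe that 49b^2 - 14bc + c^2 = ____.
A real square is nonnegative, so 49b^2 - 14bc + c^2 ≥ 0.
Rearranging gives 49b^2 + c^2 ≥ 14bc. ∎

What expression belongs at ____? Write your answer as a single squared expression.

(7b - c)^2

The leading and trailing coefficients are 7^2 and 1^2, and 14 = 2·7·1, so the trinomial is (7b - c)^2.
Hence 49b^2 - 14bc + c^2 ≥ 0.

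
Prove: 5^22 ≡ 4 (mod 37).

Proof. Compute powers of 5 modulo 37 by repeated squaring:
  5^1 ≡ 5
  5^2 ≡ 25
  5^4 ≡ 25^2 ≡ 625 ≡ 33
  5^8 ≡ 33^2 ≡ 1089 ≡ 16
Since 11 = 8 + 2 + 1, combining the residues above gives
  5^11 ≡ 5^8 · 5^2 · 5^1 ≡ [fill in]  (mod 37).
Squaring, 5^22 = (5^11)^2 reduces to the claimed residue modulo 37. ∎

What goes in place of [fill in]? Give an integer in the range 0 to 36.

2

5^8 · 5^2 · 5^1 ≡ 16 · 25 · 5 = 2000.
2000 mod 37 = 2, so 5^11 ≡ 2 (mod 37).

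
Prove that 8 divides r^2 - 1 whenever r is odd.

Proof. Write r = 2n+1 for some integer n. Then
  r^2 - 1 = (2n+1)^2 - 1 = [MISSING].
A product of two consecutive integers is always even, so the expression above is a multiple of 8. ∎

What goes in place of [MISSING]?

(2n+1)^2 - 1 = 4n^2 + 4n + 1 - 1 = 4n^2 + 4n = 4n(n+1).
Since n and n+1 are consecutive, n(n+1) is even, and 4·(even) is a multiple of 8.

4n(n + 1)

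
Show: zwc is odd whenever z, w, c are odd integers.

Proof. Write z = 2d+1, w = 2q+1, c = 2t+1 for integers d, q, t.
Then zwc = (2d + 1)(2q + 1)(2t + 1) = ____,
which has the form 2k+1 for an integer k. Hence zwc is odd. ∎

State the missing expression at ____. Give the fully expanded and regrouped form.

2(4dqt + 2dq + 2dt + d + 2qt + q + t) + 1

(2d + 1)(2q + 1)(2t + 1) = 8dqt + 4dq + 4dt + 2d + 4qt + 2q + 2t + 1
= 2(4dqt + 2dq + 2dt + d + 2qt + q + t) + 1.
Since 4dqt + 2dq + 2dt + d + 2qt + q + t is an integer, the product is of the form 2k+1 for an integer k.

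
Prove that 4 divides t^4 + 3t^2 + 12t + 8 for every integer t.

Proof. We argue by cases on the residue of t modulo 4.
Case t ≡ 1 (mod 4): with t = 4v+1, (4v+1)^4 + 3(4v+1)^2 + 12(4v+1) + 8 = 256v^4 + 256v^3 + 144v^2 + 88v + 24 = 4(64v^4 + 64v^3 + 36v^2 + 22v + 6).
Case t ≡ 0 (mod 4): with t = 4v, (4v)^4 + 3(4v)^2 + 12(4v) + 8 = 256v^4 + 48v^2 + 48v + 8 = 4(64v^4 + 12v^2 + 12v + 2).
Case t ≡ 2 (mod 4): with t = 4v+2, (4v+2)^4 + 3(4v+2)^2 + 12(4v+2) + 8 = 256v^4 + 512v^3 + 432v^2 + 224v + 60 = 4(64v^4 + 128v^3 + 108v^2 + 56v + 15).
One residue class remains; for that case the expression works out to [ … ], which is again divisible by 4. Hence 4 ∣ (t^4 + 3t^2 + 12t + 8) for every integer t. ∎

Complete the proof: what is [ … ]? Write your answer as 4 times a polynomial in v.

The residues treated are {1, 0, 2}, so the missing case is t ≡ 3 (mod 4); write t = 4v+3.
Then (4v+3)^4 + 3(4v+3)^2 + 12(4v+3) + 8 = 256v^4 + 768v^3 + 912v^2 + 552v + 152 = 4(64v^4 + 192v^3 + 228v^2 + 138v + 38).

4(64v^4 + 192v^3 + 228v^2 + 138v + 38)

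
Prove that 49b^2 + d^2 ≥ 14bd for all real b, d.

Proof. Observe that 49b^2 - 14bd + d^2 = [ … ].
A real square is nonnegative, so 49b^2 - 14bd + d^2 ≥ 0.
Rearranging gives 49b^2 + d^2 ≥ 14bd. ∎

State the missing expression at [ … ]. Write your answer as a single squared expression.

49b^2 - 14bd + d^2 is a perfect-square trinomial: the outer terms are (7b)^2 and (d)^2, and the cross term is -2·7b·d.
So 49b^2 - 14bd + d^2 = (7b - d)^2 ≥ 0.

(7b - d)^2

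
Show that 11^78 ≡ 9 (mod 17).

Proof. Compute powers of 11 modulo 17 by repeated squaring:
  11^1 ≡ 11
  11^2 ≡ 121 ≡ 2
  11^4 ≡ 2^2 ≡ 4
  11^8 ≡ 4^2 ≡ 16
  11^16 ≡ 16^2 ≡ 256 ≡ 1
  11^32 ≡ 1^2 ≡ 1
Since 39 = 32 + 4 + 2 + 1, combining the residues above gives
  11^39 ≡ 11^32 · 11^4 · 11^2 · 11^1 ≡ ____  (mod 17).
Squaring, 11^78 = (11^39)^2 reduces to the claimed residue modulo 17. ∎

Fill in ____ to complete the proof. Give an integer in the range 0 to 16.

3

11^32 · 11^4 · 11^2 · 11^1 ≡ 1 · 4 · 2 · 11 = 88.
88 mod 17 = 3, so 11^39 ≡ 3 (mod 17).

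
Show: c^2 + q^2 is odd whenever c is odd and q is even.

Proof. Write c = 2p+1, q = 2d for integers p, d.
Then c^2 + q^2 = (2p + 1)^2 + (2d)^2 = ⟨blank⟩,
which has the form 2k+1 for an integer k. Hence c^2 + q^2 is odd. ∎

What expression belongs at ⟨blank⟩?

(2p + 1)^2 + (2d)^2 = 4d^2 + 4p^2 + 4p + 1
= 2(2d^2 + 2p^2 + 2p) + 1.
Since 2d^2 + 2p^2 + 2p is an integer, the sum of squares is of the form 2k+1 for an integer k.

2(2d^2 + 2p^2 + 2p) + 1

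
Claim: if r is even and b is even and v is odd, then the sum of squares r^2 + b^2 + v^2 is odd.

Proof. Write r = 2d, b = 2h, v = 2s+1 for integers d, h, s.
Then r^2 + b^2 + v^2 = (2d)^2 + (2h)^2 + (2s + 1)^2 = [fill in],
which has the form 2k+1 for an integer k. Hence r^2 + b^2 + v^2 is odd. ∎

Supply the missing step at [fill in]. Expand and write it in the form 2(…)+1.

Expanding: (2d)^2 + (2h)^2 + (2s + 1)^2 = 4d^2 + 4h^2 + 4s^2 + 4s + 1.
Every term except the constant is even, so this is 2(2d^2 + 2h^2 + 2s^2 + 2s) + 1,
and 2d^2 + 2h^2 + 2s^2 + 2s ∈ ℤ gives the required form.

2(2d^2 + 2h^2 + 2s^2 + 2s) + 1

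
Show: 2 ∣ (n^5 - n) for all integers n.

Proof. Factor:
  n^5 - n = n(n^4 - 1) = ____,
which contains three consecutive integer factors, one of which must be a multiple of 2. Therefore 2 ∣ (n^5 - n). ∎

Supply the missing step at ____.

(n - 1)n(n + 1)(n^2 + 1)

n^4 - 1 = (n^2 - 1)(n^2 + 1), and n^2 - 1 = (n-1)(n+1).
So n(n^4 - 1) = (n - 1)n(n + 1)(n^2 + 1).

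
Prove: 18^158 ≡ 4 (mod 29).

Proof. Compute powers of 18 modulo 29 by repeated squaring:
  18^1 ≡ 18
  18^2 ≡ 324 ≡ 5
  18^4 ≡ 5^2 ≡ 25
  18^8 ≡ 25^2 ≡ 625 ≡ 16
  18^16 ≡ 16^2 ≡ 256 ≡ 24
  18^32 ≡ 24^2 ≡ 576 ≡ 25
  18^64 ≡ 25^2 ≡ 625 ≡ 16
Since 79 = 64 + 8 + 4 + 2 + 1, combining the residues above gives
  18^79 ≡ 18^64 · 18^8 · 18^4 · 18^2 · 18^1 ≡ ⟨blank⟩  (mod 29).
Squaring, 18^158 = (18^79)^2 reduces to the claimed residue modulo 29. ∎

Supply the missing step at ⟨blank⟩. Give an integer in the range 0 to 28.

Multiply the listed residues: 16 · 16 · 25 · 5 · 18 = 256 → 6400 → 32000 → 576000.
Reducing modulo 29: 576000 = 19862·29 + 2, so 18^79 ≡ 2.

2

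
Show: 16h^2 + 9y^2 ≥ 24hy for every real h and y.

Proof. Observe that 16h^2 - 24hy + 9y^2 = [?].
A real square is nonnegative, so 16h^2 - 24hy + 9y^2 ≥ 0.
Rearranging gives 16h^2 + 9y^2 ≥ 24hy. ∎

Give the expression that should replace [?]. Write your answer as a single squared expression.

(4h - 3y)^2

16h^2 - 24hy + 9y^2 is a perfect-square trinomial: the outer terms are (4h)^2 and (3y)^2, and the cross term is -2·4h·3y.
So 16h^2 - 24hy + 9y^2 = (4h - 3y)^2 ≥ 0.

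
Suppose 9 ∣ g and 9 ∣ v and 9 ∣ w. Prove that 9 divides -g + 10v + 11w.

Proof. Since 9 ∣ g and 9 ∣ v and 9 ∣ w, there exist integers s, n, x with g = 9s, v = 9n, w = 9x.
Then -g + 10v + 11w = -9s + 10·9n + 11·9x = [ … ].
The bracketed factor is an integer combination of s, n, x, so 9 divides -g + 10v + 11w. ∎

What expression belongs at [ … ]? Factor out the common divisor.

Pull the common 9 out of every term: -9s + 10·9n + 11·9x = 9(10n - s + 11x).
10n - s + 11x is an integer, which exhibits the divisibility.

9(10n - s + 11x)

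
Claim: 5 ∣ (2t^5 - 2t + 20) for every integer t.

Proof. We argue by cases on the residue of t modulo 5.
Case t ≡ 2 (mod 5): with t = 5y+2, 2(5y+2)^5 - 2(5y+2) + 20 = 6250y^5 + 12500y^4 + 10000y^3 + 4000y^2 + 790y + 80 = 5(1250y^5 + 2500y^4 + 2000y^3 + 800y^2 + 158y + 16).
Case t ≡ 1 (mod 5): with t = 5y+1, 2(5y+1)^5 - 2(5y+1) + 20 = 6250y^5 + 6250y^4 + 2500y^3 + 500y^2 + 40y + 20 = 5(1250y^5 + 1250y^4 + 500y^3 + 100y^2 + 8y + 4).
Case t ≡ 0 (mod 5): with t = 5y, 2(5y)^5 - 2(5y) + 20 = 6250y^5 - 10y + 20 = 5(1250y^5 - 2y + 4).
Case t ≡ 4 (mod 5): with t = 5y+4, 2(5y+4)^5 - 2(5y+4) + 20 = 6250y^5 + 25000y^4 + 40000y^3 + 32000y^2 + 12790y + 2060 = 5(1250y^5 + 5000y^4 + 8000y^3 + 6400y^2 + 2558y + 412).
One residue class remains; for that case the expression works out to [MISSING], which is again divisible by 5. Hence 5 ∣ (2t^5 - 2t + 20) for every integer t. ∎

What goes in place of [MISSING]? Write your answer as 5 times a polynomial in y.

The residues treated are {2, 1, 0, 4}, so the missing case is t ≡ 3 (mod 5); write t = 5y+3.
Then 2(5y+3)^5 - 2(5y+3) + 20 = 6250y^5 + 18750y^4 + 22500y^3 + 13500y^2 + 4040y + 500 = 5(1250y^5 + 3750y^4 + 4500y^3 + 2700y^2 + 808y + 100).

5(1250y^5 + 3750y^4 + 4500y^3 + 2700y^2 + 808y + 100)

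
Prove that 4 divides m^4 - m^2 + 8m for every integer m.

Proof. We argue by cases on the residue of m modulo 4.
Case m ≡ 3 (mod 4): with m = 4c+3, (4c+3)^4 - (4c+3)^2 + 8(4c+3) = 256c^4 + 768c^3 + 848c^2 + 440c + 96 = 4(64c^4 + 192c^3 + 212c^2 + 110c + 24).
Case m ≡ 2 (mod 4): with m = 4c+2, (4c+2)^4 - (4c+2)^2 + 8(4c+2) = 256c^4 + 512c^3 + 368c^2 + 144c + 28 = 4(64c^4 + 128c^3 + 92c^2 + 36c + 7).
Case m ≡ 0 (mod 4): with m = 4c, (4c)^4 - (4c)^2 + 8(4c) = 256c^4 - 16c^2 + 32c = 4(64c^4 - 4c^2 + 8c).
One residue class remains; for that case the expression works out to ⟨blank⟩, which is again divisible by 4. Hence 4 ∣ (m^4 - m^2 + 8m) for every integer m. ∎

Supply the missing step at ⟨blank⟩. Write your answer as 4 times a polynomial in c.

4(64c^4 + 64c^3 + 20c^2 + 10c + 2)

The residues treated are {3, 2, 0}, so the missing case is m ≡ 1 (mod 4); write m = 4c+1.
Then (4c+1)^4 - (4c+1)^2 + 8(4c+1) = 256c^4 + 256c^3 + 80c^2 + 40c + 8 = 4(64c^4 + 64c^3 + 20c^2 + 10c + 2).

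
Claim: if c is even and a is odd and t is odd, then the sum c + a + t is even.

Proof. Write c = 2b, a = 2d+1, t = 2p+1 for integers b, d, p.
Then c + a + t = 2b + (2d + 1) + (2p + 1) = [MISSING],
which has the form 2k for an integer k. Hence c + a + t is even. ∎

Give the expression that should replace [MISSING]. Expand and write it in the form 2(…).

2b + (2d + 1) + (2p + 1) = 2b + 2d + 2p + 2
= 2(b + d + p + 1).
Since b + d + p + 1 is an integer, the sum is of the form 2k for an integer k.

2(b + d + p + 1)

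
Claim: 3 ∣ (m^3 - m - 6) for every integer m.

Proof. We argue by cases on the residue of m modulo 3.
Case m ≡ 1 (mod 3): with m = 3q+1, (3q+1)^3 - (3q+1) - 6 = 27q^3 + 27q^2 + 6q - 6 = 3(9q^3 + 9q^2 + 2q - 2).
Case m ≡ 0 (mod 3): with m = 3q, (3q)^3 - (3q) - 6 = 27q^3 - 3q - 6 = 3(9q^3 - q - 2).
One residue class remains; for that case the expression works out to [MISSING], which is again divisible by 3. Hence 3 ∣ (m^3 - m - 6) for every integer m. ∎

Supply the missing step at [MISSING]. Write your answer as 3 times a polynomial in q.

Only m ≡ 2 (mod 3) is unaccounted for. Put m = 3q+2:
(3q+2)^3 - (3q+2) - 6 expands to 27q^3 + 54q^2 + 33q,
and factoring out 3 leaves 3(9q^3 + 18q^2 + 11q).

3(9q^3 + 18q^2 + 11q)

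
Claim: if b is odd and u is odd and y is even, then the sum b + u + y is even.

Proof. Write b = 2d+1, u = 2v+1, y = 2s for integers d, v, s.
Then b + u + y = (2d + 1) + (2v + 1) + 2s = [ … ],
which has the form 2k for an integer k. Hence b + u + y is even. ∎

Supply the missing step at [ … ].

2(d + s + v + 1)

(2d + 1) + (2v + 1) + 2s = 2d + 2s + 2v + 2
= 2(d + s + v + 1).
Since d + s + v + 1 is an integer, the sum is of the form 2k for an integer k.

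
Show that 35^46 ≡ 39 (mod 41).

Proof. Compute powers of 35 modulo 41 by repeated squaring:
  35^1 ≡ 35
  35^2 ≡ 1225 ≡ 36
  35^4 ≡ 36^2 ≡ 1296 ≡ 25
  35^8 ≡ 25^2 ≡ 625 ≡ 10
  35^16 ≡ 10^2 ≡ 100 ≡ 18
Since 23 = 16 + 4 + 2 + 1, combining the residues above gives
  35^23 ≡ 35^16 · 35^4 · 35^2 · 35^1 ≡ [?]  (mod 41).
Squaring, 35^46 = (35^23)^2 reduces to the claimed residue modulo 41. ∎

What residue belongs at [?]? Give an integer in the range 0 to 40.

11

Multiply the listed residues: 18 · 25 · 36 · 35 = 450 → 16200 → 567000.
Reducing modulo 41: 567000 = 13829·41 + 11, so 35^23 ≡ 11.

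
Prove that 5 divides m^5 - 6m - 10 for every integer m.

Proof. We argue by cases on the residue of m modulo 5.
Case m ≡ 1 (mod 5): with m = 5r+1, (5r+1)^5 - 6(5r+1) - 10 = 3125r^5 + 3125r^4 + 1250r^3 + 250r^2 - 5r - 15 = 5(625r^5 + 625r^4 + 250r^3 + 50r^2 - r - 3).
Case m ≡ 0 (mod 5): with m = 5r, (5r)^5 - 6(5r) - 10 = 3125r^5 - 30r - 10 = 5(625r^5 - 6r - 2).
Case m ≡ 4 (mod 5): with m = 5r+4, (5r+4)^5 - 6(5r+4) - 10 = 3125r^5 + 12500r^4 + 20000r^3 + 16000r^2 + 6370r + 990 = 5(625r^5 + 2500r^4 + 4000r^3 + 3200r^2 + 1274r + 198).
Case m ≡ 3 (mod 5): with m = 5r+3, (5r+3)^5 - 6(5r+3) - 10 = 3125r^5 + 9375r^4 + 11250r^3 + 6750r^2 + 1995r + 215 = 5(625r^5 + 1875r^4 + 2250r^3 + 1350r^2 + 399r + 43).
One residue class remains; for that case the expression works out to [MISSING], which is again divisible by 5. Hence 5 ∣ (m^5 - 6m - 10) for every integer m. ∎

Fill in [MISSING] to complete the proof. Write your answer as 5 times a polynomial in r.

The residues treated are {1, 0, 4, 3}, so the missing case is m ≡ 2 (mod 5); write m = 5r+2.
Then (5r+2)^5 - 6(5r+2) - 10 = 3125r^5 + 6250r^4 + 5000r^3 + 2000r^2 + 370r + 10 = 5(625r^5 + 1250r^4 + 1000r^3 + 400r^2 + 74r + 2).

5(625r^5 + 1250r^4 + 1000r^3 + 400r^2 + 74r + 2)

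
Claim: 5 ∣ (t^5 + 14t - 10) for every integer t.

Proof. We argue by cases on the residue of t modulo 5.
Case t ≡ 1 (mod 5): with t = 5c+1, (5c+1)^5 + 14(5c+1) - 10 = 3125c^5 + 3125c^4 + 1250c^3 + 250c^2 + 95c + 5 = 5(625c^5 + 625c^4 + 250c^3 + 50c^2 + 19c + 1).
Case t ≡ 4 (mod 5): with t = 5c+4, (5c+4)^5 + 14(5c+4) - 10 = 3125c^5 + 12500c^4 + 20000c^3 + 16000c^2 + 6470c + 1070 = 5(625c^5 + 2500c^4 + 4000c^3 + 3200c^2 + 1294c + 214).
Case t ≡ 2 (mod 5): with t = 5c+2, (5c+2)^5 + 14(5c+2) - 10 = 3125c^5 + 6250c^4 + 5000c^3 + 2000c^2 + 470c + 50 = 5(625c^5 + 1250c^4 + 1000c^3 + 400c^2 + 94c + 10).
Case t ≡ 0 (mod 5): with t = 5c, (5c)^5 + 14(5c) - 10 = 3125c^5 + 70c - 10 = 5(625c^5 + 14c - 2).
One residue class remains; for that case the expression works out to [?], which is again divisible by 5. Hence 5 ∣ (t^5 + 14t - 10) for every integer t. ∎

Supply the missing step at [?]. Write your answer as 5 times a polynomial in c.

5(625c^5 + 1875c^4 + 2250c^3 + 1350c^2 + 419c + 55)

Only t ≡ 3 (mod 5) is unaccounted for. Put t = 5c+3:
(5c+3)^5 + 14(5c+3) - 10 expands to 3125c^5 + 9375c^4 + 11250c^3 + 6750c^2 + 2095c + 275,
and factoring out 5 leaves 5(625c^5 + 1875c^4 + 2250c^3 + 1350c^2 + 419c + 55).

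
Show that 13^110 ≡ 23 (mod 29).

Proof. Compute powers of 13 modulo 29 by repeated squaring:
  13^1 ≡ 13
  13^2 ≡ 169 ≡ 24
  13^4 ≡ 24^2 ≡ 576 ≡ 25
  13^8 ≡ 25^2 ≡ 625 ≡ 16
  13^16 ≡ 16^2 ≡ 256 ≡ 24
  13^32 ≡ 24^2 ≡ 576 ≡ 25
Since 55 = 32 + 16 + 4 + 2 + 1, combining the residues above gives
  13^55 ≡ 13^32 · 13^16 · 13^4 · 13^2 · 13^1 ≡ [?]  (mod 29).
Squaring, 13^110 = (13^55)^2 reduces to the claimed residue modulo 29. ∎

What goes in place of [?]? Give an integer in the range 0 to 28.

Multiply the listed residues: 25 · 24 · 25 · 24 · 13 = 600 → 15000 → 360000 → 4680000.
Reducing modulo 29: 4680000 = 161379·29 + 9, so 13^55 ≡ 9.

9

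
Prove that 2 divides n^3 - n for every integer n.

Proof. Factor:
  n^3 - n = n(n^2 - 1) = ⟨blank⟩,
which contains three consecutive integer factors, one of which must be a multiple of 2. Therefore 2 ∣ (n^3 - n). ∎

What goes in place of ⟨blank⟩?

(n - 1)n(n + 1)

n(n^2 - 1) = n(n - 1)(n + 1) = (n - 1)n(n + 1).
These three factors are consecutive integers, so their product is divisible by 2.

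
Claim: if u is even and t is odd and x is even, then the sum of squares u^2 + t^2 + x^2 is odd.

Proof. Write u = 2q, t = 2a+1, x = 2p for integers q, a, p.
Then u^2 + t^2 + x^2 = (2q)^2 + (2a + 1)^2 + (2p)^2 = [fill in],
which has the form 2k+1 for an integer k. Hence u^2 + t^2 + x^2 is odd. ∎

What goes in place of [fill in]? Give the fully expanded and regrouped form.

Expanding: (2q)^2 + (2a + 1)^2 + (2p)^2 = 4a^2 + 4a + 4p^2 + 4q^2 + 1.
Every term except the constant is even, so this is 2(2a^2 + 2a + 2p^2 + 2q^2) + 1,
and 2a^2 + 2a + 2p^2 + 2q^2 ∈ ℤ gives the required form.

2(2a^2 + 2a + 2p^2 + 2q^2) + 1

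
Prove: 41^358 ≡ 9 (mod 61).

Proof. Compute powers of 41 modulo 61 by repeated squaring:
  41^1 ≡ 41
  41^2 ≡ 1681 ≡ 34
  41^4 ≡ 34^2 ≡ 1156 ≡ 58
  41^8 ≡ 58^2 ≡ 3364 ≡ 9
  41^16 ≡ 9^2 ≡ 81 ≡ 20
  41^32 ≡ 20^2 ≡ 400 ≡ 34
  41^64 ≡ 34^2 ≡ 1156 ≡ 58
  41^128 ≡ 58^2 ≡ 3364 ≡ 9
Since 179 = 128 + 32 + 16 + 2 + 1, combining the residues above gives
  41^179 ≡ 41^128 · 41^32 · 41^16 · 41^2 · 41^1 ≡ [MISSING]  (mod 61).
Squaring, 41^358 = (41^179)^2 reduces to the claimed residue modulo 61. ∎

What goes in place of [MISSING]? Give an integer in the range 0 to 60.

Multiply the listed residues: 9 · 34 · 20 · 34 · 41 = 306 → 6120 → 208080 → 8531280.
Reducing modulo 61: 8531280 = 139857·61 + 3, so 41^179 ≡ 3.

3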